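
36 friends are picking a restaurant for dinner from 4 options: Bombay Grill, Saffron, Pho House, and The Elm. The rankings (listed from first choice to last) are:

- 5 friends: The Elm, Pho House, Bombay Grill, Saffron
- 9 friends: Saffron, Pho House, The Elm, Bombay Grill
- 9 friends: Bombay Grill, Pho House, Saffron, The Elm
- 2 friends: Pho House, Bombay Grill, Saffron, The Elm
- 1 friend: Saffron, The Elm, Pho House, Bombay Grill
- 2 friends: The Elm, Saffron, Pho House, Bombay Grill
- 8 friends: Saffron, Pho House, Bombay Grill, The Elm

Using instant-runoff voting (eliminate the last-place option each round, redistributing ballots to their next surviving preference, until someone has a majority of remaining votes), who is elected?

Round 1: Bombay Grill 9, Saffron 18, Pho House 2, The Elm 7. Eliminate Pho House.
Round 2: Bombay Grill 11, Saffron 18, The Elm 7. Eliminate The Elm.
Round 3: Bombay Grill 16, Saffron 20. Saffron has a majority.

Saffron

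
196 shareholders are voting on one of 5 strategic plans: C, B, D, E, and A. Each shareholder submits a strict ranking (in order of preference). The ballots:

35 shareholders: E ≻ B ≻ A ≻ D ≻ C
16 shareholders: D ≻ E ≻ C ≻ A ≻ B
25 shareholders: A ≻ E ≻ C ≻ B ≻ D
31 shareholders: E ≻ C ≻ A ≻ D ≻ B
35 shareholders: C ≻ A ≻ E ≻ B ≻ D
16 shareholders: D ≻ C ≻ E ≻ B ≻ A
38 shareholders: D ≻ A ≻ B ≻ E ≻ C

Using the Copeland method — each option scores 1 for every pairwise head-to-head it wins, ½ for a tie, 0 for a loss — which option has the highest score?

C: beats B; ties A; loses to D and E → score 1.5.
B: loses to C, D, E, and A → score 0.
D: beats C and B; loses to E and A → score 2.
E: beats C, B, and D; ties A → score 3.5.
A: beats B and D; ties C and E → score 3.
E has the best pairwise record.

E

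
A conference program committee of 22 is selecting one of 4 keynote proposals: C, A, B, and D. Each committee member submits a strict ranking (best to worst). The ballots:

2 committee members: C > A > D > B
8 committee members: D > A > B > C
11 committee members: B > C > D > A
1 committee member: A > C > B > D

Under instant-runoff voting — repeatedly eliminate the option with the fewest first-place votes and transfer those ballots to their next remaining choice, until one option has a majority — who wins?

Round 1: C 2, A 1, B 11, D 8. Eliminate A.
Round 2: C 3, B 11, D 8. Eliminate C.
Round 3: B 12, D 10. B has a majority.

B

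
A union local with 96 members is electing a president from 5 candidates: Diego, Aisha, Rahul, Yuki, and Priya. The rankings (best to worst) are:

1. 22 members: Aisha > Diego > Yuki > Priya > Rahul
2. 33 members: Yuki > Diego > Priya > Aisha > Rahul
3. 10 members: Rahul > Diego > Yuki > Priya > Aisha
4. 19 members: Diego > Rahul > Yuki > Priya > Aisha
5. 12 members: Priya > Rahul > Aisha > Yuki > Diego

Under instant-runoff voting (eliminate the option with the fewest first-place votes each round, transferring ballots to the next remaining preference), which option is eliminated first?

Round 1: Diego 19, Aisha 22, Rahul 10, Yuki 33, Priya 12. Eliminate Rahul.

Rahul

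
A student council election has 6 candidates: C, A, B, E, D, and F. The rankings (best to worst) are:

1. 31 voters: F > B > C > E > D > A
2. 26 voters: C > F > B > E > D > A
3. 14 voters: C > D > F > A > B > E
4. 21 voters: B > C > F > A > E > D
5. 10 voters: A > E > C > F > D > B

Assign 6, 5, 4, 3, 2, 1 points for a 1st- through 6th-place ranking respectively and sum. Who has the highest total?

C: 31·4 + 26·6 + 14·6 + 21·5 + 10·4 = 509
A: 31·1 + 26·1 + 14·3 + 21·3 + 10·6 = 222
B: 31·5 + 26·4 + 14·2 + 21·6 + 10·1 = 423
E: 31·3 + 26·3 + 14·1 + 21·2 + 10·5 = 277
D: 31·2 + 26·2 + 14·5 + 21·1 + 10·2 = 225
F: 31·6 + 26·5 + 14·4 + 21·4 + 10·3 = 486
C has the highest Borda score (509).

C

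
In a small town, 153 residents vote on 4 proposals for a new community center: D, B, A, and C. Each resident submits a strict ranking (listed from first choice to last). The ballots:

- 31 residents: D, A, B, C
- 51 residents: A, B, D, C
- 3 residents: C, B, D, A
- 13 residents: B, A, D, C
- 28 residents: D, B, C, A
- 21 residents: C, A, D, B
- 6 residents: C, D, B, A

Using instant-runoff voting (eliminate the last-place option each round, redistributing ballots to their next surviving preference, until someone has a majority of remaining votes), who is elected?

Round 1: D 59, B 13, A 51, C 30. Eliminate B.
Round 2: D 59, A 64, C 30. Eliminate C.
Round 3: D 68, A 85. A has a majority.

A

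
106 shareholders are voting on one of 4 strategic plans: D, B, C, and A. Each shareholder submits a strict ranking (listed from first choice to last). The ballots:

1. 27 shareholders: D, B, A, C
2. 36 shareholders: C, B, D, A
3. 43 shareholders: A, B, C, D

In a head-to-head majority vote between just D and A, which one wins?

Voters preferring D to A: 63; preferring A to D: 43.
D wins the head-to-head.

D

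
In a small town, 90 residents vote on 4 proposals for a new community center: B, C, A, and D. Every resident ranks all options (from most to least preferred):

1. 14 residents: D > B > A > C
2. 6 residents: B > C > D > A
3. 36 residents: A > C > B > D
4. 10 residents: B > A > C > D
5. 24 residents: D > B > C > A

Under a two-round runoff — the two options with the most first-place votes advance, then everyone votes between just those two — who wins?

A

Round 1 first-place votes: B 16, C 0, A 36, D 38.
D and A advance.
Runoff: D is preferred to A by 44 voters; A by 46.
A wins the runoff.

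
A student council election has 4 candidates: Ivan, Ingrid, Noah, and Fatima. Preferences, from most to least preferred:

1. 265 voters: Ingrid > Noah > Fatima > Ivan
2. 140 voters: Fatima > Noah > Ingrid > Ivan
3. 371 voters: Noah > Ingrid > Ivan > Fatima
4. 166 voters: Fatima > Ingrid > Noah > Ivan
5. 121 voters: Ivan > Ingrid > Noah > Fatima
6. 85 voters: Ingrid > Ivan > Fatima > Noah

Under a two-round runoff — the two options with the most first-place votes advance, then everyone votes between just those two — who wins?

Ingrid

Round 1 first-place votes: Ivan 121, Ingrid 350, Noah 371, Fatima 306.
Noah and Ingrid advance.
Runoff: Noah is preferred to Ingrid by 511 voters; Ingrid by 637.
Ingrid wins the runoff.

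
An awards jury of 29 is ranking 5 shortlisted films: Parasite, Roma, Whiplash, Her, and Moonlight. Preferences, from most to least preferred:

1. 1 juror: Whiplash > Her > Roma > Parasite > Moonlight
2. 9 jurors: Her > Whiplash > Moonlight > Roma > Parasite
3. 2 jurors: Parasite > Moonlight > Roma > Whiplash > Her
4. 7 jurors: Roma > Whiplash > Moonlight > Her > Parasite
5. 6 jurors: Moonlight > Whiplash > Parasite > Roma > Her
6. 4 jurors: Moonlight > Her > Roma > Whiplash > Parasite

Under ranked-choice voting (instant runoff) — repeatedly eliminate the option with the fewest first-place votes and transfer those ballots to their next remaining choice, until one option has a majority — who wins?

Round 1: Parasite 2, Roma 7, Whiplash 1, Her 9, Moonlight 10. Eliminate Whiplash.
Round 2: Parasite 2, Roma 7, Her 10, Moonlight 10. Eliminate Parasite.
Round 3: Roma 7, Her 10, Moonlight 12. Eliminate Roma.
Round 4: Her 10, Moonlight 19. Moonlight has a majority.

Moonlight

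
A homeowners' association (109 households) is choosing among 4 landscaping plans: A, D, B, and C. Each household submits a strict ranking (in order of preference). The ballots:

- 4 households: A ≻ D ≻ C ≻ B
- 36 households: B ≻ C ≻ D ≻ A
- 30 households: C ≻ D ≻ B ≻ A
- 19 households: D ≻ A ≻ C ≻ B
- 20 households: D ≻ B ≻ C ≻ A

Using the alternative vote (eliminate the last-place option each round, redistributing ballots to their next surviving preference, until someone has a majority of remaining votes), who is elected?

Round 1: A 4, D 39, B 36, C 30. Eliminate A.
Round 2: D 43, B 36, C 30. Eliminate C.
Round 3: D 73, B 36. D has a majority.

D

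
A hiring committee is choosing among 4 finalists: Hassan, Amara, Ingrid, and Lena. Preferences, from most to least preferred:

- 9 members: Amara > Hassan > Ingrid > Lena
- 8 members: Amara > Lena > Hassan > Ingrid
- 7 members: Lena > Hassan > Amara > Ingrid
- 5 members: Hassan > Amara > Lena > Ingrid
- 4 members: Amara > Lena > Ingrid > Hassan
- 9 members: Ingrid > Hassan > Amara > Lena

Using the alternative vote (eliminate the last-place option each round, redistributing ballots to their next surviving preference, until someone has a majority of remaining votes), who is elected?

Amara

Round 1: Hassan 5, Amara 21, Ingrid 9, Lena 7. Eliminate Hassan.
Round 2: Amara 26, Ingrid 9, Lena 7. Amara has a majority.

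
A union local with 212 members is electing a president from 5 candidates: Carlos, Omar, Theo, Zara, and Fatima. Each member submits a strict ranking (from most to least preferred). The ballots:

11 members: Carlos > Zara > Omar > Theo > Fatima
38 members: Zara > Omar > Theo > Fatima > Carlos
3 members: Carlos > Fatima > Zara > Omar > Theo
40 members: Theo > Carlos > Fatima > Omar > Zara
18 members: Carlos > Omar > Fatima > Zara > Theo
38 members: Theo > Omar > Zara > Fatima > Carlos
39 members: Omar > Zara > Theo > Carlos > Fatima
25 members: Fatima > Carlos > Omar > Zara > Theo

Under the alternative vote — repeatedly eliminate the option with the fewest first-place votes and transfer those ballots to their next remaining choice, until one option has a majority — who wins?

Omar

Round 1: Carlos 32, Omar 39, Theo 78, Zara 38, Fatima 25. Eliminate Fatima.
Round 2: Carlos 57, Omar 39, Theo 78, Zara 38. Eliminate Zara.
Round 3: Carlos 57, Omar 77, Theo 78. Eliminate Carlos.
Round 4: Omar 134, Theo 78. Omar has a majority.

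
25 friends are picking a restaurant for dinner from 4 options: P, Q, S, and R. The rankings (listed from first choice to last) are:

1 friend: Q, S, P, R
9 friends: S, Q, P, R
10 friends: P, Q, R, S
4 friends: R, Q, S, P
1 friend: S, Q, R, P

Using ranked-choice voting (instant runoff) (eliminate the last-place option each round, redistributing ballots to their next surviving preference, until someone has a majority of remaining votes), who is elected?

S

Round 1: P 10, Q 1, S 10, R 4. Eliminate Q.
Round 2: P 10, S 11, R 4. Eliminate R.
Round 3: P 10, S 15. S has a majority.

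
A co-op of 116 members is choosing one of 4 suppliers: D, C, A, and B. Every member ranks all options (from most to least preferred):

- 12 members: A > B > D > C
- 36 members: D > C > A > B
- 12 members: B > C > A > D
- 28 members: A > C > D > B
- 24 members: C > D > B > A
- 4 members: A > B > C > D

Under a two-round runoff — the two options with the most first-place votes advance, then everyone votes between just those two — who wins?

Round 1 first-place votes: D 36, C 24, A 44, B 12.
A and D advance.
Runoff: A is preferred to D by 56 voters; D by 60.
D wins the runoff.

D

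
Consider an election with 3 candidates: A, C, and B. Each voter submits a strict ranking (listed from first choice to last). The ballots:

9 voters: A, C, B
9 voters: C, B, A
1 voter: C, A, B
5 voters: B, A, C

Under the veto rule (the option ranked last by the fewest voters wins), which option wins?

C

Last-place votes: A 9, C 5, B 10.
C is ranked last by the fewest voters, so C wins.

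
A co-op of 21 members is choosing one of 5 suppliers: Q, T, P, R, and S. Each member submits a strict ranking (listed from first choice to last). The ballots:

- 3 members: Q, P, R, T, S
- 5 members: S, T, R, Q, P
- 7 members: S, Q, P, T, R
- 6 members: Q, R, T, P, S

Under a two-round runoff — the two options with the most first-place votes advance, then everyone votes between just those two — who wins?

S

Round 1 first-place votes: Q 9, T 0, P 0, R 0, S 12.
S and Q advance.
Runoff: S is preferred to Q by 12 voters; Q by 9.
S wins the runoff.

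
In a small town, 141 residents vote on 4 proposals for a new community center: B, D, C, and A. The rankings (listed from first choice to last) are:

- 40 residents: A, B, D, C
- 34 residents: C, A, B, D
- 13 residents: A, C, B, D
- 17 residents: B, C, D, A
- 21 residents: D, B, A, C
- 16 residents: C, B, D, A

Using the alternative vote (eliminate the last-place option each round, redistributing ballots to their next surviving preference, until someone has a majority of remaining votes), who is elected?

A

Round 1: B 17, D 21, C 50, A 53. Eliminate B.
Round 2: D 21, C 67, A 53. Eliminate D.
Round 3: C 67, A 74. A has a majority.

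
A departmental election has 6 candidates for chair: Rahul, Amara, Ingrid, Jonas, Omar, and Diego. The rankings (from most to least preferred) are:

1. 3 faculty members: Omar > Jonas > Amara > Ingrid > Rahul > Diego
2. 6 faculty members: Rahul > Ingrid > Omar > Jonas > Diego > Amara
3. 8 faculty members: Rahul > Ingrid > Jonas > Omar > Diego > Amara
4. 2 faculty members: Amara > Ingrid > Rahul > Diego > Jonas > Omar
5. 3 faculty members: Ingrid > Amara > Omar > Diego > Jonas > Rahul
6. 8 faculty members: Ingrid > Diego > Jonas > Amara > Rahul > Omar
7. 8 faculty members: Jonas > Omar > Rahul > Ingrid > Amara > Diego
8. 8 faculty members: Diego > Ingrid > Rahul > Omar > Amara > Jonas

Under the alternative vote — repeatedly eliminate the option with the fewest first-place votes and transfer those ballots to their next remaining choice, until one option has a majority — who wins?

Round 1: Rahul 14, Amara 2, Ingrid 11, Jonas 8, Omar 3, Diego 8. Eliminate Amara.
Round 2: Rahul 14, Ingrid 13, Jonas 8, Omar 3, Diego 8. Eliminate Omar.
Round 3: Rahul 14, Ingrid 13, Jonas 11, Diego 8. Eliminate Diego.
Round 4: Rahul 14, Ingrid 21, Jonas 11. Eliminate Jonas.
Round 5: Rahul 22, Ingrid 24. Ingrid has a majority.

Ingrid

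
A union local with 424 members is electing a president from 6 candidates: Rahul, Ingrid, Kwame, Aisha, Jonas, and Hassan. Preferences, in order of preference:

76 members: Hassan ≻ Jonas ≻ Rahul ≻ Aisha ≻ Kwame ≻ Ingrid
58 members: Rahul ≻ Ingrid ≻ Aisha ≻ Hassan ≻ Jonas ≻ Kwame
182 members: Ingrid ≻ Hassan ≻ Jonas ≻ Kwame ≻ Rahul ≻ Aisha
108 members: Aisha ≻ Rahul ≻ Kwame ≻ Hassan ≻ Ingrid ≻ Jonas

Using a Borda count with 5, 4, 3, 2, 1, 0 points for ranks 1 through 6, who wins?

Hassan

Rahul: 76·3 + 58·5 + 182·1 + 108·4 = 1132
Ingrid: 76·0 + 58·4 + 182·5 + 108·1 = 1250
Kwame: 76·1 + 58·0 + 182·2 + 108·3 = 764
Aisha: 76·2 + 58·3 + 182·0 + 108·5 = 866
Jonas: 76·4 + 58·1 + 182·3 + 108·0 = 908
Hassan: 76·5 + 58·2 + 182·4 + 108·2 = 1440
Hassan has the highest Borda score (1440).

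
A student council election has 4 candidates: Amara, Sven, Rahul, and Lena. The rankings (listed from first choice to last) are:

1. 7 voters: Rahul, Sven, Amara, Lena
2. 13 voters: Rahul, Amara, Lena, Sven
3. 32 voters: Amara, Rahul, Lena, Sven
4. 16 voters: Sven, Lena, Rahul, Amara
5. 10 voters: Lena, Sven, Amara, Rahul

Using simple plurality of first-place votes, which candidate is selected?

Amara

First-place votes: Amara 32, Sven 16, Rahul 20, Lena 10.
Amara has the most first-place votes.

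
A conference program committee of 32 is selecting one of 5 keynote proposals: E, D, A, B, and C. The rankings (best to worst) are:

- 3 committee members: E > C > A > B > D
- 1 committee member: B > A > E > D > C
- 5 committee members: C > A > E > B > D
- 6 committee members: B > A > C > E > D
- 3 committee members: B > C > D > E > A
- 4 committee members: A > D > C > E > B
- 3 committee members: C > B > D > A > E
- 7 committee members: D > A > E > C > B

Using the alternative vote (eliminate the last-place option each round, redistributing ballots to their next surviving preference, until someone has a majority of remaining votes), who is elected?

C

Round 1: E 3, D 7, A 4, B 10, C 8. Eliminate E.
Round 2: D 7, A 4, B 10, C 11. Eliminate A.
Round 3: D 11, B 10, C 11. Eliminate B.
Round 4: D 12, C 20. C has a majority.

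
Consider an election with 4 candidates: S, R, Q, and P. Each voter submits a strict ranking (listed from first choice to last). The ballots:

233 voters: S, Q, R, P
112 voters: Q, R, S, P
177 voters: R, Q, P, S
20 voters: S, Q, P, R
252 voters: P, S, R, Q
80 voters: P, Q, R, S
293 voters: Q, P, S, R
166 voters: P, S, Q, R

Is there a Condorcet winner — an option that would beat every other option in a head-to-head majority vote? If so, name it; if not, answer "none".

Checking pairwise contests:
P beats S 968–365.
S beats R 964–369.
S beats Q 671–662.
Q beats P 835–498.
Every option loses at least one head-to-head, so there is no Condorcet winner.

none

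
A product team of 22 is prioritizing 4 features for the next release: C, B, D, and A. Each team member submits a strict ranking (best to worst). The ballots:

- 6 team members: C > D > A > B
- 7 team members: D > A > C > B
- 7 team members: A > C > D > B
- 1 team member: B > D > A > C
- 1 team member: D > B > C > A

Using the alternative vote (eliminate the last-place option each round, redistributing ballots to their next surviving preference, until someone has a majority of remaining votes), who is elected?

D

Round 1: C 6, B 1, D 8, A 7. Eliminate B.
Round 2: C 6, D 9, A 7. Eliminate C.
Round 3: D 15, A 7. D has a majority.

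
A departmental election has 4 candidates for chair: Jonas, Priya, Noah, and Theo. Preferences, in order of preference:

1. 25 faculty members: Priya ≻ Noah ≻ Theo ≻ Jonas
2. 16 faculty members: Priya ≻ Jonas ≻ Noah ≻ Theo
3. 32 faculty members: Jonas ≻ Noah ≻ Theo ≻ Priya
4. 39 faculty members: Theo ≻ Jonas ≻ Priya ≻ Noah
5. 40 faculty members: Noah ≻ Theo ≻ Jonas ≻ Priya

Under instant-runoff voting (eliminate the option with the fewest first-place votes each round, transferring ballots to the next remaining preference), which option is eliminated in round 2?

Round 1: Jonas 32, Priya 41, Noah 40, Theo 39. Eliminate Jonas.
Round 2: Priya 41, Noah 72, Theo 39. Eliminate Theo.

Theo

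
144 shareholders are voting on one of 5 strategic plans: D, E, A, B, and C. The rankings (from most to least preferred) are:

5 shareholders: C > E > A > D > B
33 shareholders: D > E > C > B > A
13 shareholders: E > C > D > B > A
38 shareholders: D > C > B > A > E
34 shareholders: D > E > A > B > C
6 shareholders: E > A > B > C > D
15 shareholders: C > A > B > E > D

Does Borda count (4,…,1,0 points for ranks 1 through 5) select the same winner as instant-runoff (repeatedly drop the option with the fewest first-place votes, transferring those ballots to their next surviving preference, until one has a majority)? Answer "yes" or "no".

Borda — scores: D 451, E 307, A 179, B 198, C 305. Winner: D.
Instant-runoff — R1 D 105, E 19, A 0, B 0, C 20 (D winner). Winner: D.
The two methods agree.

yes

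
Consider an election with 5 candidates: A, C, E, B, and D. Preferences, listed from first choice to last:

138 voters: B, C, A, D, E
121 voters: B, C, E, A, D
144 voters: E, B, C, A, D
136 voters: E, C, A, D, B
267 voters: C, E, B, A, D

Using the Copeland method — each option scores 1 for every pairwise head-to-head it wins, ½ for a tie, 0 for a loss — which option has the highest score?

C

A: beats D; loses to C, E, and B → score 1.
C: beats A, E, and D; ties B → score 3.5.
E: beats A, B, and D; loses to C → score 3.
B: beats A and D; ties C; loses to E → score 2.5.
D: loses to A, C, E, and B → score 0.
C has the best pairwise record.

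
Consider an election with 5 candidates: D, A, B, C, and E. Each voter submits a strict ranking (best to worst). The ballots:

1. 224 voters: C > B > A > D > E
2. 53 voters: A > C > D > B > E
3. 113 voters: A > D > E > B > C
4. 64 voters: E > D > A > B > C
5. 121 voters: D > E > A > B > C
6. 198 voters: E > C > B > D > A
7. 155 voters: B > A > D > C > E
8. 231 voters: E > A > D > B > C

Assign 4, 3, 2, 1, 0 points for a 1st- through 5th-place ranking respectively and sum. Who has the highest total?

A

D: 224·1 + 53·2 + 113·3 + 64·3 + 121·4 + 198·1 + 155·2 + 231·2 = 2315
A: 224·2 + 53·4 + 113·4 + 64·2 + 121·2 + 198·0 + 155·3 + 231·3 = 2640
B: 224·3 + 53·1 + 113·1 + 64·1 + 121·1 + 198·2 + 155·4 + 231·1 = 2270
C: 224·4 + 53·3 + 113·0 + 64·0 + 121·0 + 198·3 + 155·1 + 231·0 = 1804
E: 224·0 + 53·0 + 113·2 + 64·4 + 121·3 + 198·4 + 155·0 + 231·4 = 2561
A has the highest Borda score (2640).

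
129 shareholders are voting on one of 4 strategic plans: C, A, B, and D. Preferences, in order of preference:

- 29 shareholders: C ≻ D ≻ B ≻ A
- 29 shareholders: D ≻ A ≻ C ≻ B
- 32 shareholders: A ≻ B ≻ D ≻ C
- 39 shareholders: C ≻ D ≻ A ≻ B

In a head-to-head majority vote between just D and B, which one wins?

D

Voters preferring D to B: 97; preferring B to D: 32.
D wins the head-to-head.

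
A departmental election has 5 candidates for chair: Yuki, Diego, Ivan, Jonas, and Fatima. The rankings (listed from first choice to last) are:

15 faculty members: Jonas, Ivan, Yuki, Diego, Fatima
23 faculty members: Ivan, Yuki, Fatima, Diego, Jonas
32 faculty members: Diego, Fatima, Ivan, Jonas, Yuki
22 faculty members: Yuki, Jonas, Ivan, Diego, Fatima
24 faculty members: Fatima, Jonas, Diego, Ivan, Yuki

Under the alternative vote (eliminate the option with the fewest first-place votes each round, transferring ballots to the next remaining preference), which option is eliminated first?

Jonas

Round 1: Yuki 22, Diego 32, Ivan 23, Jonas 15, Fatima 24. Eliminate Jonas.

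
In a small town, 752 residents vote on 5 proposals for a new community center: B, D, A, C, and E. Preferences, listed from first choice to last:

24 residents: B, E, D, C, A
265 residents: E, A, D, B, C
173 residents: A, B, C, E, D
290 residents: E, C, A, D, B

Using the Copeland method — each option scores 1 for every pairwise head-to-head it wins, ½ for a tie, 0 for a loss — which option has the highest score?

B: beats C; loses to D, A, and E → score 1.
D: beats B; loses to A, C, and E → score 1.
A: beats B, D, and C; loses to E → score 3.
C: beats D; loses to B, A, and E → score 1.
E: beats B, D, A, and C → score 4.
E has the best pairwise record.

E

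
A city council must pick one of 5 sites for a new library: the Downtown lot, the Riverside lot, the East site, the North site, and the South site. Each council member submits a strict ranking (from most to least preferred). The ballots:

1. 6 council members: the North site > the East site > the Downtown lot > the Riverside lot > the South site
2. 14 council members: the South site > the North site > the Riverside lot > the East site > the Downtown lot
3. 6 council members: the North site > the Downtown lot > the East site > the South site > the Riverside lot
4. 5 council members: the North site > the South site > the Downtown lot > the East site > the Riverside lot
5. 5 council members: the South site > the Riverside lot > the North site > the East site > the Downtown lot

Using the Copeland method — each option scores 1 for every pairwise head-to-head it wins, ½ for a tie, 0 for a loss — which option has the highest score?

the South site

the Downtown lot: loses to the Riverside lot, the East site, the North site, and the South site → score 0.
the Riverside lot: beats the Downtown lot and the East site; loses to the North site and the South site → score 2.
the East site: beats the Downtown lot; loses to the Riverside lot, the North site, and the South site → score 1.
the North site: beats the Downtown lot, the Riverside lot, and the East site; loses to the South site → score 3.
the South site: beats the Downtown lot, the Riverside lot, the East site, and the North site → score 4.
the South site has the best pairwise record.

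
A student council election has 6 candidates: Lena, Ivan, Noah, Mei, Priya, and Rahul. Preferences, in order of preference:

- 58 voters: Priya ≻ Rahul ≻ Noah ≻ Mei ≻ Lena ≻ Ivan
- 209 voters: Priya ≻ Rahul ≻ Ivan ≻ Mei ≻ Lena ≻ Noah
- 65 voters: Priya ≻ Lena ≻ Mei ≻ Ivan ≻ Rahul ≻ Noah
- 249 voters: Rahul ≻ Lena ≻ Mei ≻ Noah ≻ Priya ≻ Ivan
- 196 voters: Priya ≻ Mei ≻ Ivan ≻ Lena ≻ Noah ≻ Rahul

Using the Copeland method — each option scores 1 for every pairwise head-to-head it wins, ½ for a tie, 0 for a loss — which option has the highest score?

Priya

Lena: beats Noah; loses to Ivan, Mei, Priya, and Rahul → score 1.
Ivan: beats Lena and Noah; loses to Mei, Priya, and Rahul → score 2.
Noah: loses to Lena, Ivan, Mei, Priya, and Rahul → score 0.
Mei: beats Lena, Ivan, and Noah; loses to Priya and Rahul → score 3.
Priya: beats Lena, Ivan, Noah, Mei, and Rahul → score 5.
Rahul: beats Lena, Ivan, Noah, and Mei; loses to Priya → score 4.
Priya has the best pairwise record.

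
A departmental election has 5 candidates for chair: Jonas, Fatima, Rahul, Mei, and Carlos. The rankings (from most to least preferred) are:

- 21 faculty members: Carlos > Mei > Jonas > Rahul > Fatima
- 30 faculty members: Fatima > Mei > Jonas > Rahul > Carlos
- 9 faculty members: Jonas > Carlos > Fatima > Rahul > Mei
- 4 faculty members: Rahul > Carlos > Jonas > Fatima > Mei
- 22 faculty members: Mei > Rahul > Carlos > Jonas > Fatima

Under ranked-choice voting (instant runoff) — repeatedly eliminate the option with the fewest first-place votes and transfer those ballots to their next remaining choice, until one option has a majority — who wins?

Carlos

Round 1: Jonas 9, Fatima 30, Rahul 4, Mei 22, Carlos 21. Eliminate Rahul.
Round 2: Jonas 9, Fatima 30, Mei 22, Carlos 25. Eliminate Jonas.
Round 3: Fatima 30, Mei 22, Carlos 34. Eliminate Mei.
Round 4: Fatima 30, Carlos 56. Carlos has a majority.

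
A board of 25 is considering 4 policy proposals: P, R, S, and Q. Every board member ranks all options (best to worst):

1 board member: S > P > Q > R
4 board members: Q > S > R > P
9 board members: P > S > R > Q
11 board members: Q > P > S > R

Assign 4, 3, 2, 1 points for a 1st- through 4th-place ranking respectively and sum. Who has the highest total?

P

P: 1·3 + 4·1 + 9·4 + 11·3 = 76
R: 1·1 + 4·2 + 9·2 + 11·1 = 38
S: 1·4 + 4·3 + 9·3 + 11·2 = 65
Q: 1·2 + 4·4 + 9·1 + 11·4 = 71
P has the highest Borda score (76).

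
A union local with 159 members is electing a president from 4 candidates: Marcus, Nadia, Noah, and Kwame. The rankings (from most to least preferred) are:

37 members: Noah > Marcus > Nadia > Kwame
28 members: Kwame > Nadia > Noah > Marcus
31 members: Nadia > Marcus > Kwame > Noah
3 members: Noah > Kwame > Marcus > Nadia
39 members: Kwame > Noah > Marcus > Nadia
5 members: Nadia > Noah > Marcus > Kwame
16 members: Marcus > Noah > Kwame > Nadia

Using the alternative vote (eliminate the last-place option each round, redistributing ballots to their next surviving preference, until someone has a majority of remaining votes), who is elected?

Kwame

Round 1: Marcus 16, Nadia 36, Noah 40, Kwame 67. Eliminate Marcus.
Round 2: Nadia 36, Noah 56, Kwame 67. Eliminate Nadia.
Round 3: Noah 61, Kwame 98. Kwame has a majority.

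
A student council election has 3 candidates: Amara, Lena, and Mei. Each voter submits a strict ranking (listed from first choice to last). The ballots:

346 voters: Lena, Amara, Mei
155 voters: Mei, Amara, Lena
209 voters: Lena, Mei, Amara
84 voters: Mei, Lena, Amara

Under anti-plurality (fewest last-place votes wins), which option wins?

Last-place votes: Amara 293, Lena 155, Mei 346.
Lena is ranked last by the fewest voters, so Lena wins.

Lena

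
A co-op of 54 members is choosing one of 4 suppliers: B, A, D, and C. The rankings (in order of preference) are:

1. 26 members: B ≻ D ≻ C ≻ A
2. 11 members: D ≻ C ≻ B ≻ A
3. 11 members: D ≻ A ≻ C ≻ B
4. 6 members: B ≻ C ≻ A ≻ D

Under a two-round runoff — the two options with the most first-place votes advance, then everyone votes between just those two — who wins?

Round 1 first-place votes: B 32, A 0, D 22, C 0.
B and D advance.
Runoff: B is preferred to D by 32 voters; D by 22.
B wins the runoff.

B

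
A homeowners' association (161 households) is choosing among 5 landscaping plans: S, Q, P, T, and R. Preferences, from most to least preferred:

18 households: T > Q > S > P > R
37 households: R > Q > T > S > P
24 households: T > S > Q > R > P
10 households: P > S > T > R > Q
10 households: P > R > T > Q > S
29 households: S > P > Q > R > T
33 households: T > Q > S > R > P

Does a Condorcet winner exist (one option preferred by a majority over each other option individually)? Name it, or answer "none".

T

T vs S: 122–39 for T.
T vs Q: 95–66 for T.
T vs P: 112–49 for T.
T vs R: 85–76 for T.
T beats every other option head-to-head.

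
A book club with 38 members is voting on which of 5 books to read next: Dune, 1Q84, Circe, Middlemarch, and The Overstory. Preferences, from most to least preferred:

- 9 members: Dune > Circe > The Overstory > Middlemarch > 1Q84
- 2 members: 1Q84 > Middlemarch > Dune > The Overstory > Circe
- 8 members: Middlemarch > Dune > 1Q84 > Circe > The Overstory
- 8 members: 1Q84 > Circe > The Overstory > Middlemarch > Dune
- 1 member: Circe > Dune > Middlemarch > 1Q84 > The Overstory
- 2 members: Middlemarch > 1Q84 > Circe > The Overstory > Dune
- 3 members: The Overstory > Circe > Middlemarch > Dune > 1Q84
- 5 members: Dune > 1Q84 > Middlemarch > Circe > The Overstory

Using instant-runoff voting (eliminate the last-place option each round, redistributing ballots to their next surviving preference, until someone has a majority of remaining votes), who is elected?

Round 1: Dune 14, 1Q84 10, Circe 1, Middlemarch 10, The Overstory 3. Eliminate Circe.
Round 2: Dune 15, 1Q84 10, Middlemarch 10, The Overstory 3. Eliminate The Overstory.
Round 3: Dune 15, 1Q84 10, Middlemarch 13. Eliminate 1Q84.
Round 4: Dune 15, Middlemarch 23. Middlemarch has a majority.

Middlemarch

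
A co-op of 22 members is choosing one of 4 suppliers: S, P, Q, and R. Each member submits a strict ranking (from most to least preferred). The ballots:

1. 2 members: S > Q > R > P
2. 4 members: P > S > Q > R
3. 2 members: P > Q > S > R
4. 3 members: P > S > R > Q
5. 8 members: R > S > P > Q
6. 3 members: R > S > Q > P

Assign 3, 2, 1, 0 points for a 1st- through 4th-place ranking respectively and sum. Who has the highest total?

S

S: 2·3 + 4·2 + 2·1 + 3·2 + 8·2 + 3·2 = 44
P: 2·0 + 4·3 + 2·3 + 3·3 + 8·1 + 3·0 = 35
Q: 2·2 + 4·1 + 2·2 + 3·0 + 8·0 + 3·1 = 15
R: 2·1 + 4·0 + 2·0 + 3·1 + 8·3 + 3·3 = 38
S has the highest Borda score (44).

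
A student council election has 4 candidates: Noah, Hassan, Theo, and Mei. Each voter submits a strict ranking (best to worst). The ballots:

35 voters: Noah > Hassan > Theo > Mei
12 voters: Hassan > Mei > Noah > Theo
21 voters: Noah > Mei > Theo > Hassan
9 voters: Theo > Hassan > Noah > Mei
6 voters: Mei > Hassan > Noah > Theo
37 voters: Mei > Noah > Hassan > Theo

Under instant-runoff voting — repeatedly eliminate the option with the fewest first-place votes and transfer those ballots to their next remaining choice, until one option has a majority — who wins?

Noah

Round 1: Noah 56, Hassan 12, Theo 9, Mei 43. Eliminate Theo.
Round 2: Noah 56, Hassan 21, Mei 43. Eliminate Hassan.
Round 3: Noah 65, Mei 55. Noah has a majority.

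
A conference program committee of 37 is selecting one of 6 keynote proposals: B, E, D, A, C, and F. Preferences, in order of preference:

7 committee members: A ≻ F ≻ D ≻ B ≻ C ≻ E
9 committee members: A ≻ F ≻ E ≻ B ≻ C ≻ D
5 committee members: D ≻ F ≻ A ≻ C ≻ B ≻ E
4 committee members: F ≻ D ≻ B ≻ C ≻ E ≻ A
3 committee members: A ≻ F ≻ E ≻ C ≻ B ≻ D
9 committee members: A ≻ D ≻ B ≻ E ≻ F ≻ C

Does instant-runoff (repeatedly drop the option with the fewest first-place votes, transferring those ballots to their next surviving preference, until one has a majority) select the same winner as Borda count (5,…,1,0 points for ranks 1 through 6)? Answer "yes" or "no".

yes

Instant-runoff — R1 B 0, E 0, D 5, A 28, C 0, F 4 (A winner). Winner: A.
Borda — scores: B 79, E 58, D 98, A 155, C 40, F 125. Winner: A.
The two methods agree.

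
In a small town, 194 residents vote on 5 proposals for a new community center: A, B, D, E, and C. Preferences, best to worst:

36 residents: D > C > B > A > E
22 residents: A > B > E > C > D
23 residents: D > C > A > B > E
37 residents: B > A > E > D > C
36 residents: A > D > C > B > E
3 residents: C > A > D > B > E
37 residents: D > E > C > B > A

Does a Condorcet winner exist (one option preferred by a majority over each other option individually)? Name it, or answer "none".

Checking pairwise contests:
B beats A 110–84.
D beats B 135–59.
A beats D 98–96.
A beats E 157–37.
D beats C 169–25.
Every option loses at least one head-to-head, so there is no Condorcet winner.

none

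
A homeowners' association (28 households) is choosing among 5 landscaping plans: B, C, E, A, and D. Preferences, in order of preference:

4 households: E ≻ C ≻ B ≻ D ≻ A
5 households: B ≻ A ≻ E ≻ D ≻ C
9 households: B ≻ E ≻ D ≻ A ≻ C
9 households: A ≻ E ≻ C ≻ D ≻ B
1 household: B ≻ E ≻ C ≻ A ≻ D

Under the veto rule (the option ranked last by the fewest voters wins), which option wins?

E

Last-place votes: B 9, C 14, E 0, A 4, D 1.
E is ranked last by the fewest voters, so E wins.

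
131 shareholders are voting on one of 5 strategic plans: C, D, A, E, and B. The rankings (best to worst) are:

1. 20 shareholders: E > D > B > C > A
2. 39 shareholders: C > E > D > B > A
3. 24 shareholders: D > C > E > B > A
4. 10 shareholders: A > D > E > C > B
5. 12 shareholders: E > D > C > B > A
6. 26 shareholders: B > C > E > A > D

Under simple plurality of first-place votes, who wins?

First-place votes: C 39, D 24, A 10, E 32, B 26.
C has the most first-place votes.

C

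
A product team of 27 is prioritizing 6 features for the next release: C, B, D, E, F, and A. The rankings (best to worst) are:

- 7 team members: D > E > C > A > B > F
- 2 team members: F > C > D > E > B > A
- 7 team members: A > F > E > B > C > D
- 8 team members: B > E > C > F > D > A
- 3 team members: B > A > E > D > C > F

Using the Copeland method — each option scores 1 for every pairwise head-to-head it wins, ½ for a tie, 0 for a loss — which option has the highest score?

E

C: beats D, F, and A; loses to B and E → score 3.
B: beats C, D, and F; loses to E and A → score 3.
D: beats A; loses to C, B, E, and F → score 1.
E: beats C, B, D, F, and A → score 5.
F: beats D; loses to C, B, E, and A → score 1.
A: beats B and F; loses to C, D, and E → score 2.
E has the best pairwise record.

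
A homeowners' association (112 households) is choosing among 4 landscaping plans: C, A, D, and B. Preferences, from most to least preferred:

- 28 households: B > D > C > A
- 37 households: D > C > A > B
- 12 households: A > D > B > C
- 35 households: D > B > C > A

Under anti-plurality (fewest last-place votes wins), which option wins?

Last-place votes: C 12, A 63, D 0, B 37.
D is ranked last by the fewest voters, so D wins.

D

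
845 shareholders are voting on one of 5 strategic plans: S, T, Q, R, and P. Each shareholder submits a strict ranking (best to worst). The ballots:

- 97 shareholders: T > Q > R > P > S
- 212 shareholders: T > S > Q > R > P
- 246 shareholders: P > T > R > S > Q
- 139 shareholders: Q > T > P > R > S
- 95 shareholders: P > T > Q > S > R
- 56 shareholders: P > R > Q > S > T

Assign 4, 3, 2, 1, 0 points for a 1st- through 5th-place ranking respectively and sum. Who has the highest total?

T

S: 97·0 + 212·3 + 246·1 + 139·0 + 95·1 + 56·1 = 1033
T: 97·4 + 212·4 + 246·3 + 139·3 + 95·3 + 56·0 = 2676
Q: 97·3 + 212·2 + 246·0 + 139·4 + 95·2 + 56·2 = 1573
R: 97·2 + 212·1 + 246·2 + 139·1 + 95·0 + 56·3 = 1205
P: 97·1 + 212·0 + 246·4 + 139·2 + 95·4 + 56·4 = 1963
T has the highest Borda score (2676).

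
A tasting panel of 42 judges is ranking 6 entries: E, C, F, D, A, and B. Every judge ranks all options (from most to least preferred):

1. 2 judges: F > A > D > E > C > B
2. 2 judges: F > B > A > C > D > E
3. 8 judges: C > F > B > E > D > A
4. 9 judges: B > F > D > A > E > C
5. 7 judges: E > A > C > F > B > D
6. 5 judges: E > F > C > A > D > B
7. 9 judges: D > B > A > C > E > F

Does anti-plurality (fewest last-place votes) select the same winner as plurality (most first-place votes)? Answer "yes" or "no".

Anti-plurality — last-place votes: E 2, C 9, F 9, D 7, A 8, B 7. Winner: E.
Plurality — first-place votes: E 12, C 8, F 4, D 9, A 0, B 9. Winner: E.
The two methods agree.

yes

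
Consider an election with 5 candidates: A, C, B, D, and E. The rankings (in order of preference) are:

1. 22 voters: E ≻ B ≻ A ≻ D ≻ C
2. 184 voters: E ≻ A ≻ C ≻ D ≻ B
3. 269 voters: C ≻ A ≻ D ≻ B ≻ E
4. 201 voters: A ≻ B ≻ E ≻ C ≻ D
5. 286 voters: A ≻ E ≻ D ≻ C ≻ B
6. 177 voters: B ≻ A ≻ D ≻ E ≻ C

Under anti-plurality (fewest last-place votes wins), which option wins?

A

Last-place votes: A 0, C 199, B 470, D 201, E 269.
A is ranked last by the fewest voters, so A wins.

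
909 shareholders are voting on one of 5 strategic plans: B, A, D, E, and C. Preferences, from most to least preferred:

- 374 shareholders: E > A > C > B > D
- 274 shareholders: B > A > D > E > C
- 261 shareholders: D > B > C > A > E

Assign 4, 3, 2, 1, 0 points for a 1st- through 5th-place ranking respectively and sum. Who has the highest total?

B: 374·1 + 274·4 + 261·3 = 2253
A: 374·3 + 274·3 + 261·1 = 2205
D: 374·0 + 274·2 + 261·4 = 1592
E: 374·4 + 274·1 + 261·0 = 1770
C: 374·2 + 274·0 + 261·2 = 1270
B has the highest Borda score (2253).

B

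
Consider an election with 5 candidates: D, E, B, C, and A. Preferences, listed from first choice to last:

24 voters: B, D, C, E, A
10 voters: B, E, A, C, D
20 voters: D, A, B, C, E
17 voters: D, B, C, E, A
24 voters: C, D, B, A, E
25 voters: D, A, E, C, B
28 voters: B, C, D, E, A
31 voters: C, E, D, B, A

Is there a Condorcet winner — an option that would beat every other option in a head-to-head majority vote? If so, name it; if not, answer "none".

none

Checking pairwise contests:
C beats D 93–86.
D beats E 138–41.
D beats B 117–62.
B beats C 99–80.
D beats A 169–10.
Every option loses at least one head-to-head, so there is no Condorcet winner.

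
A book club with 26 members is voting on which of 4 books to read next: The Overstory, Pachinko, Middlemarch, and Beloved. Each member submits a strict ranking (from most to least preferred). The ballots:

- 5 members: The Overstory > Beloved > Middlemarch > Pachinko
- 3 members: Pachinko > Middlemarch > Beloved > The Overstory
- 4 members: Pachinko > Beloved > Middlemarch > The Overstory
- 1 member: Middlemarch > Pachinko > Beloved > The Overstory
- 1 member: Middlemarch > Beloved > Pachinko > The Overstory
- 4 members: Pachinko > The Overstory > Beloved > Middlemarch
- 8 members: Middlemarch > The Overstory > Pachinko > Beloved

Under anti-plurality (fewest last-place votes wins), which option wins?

Last-place votes: The Overstory 9, Pachinko 5, Middlemarch 4, Beloved 8.
Middlemarch is ranked last by the fewest voters, so Middlemarch wins.

Middlemarch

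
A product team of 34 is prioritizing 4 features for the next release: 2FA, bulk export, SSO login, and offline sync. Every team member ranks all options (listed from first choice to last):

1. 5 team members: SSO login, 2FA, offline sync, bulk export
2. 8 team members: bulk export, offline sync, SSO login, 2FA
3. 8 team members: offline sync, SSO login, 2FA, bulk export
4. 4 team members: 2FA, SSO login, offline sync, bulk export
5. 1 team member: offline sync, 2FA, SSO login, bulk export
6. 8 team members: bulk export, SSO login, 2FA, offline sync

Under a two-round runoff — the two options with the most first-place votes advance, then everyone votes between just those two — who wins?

Round 1 first-place votes: 2FA 4, bulk export 16, SSO login 5, offline sync 9.
bulk export and offline sync advance.
Runoff: bulk export is preferred to offline sync by 16 voters; offline sync by 18.
offline sync wins the runoff.

offline sync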